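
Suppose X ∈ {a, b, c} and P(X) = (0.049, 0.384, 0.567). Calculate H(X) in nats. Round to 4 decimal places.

0.8370 nats

H(X) = −Σ p·ln p.
  −(0.049)·ln(0.049) = 0.14778
  −(0.384)·ln(0.384) = 0.36753
  −(0.567)·ln(0.567) = 0.32171
Sum: 0.14778 + 0.36753 + 0.32171 = 0.8370 nats.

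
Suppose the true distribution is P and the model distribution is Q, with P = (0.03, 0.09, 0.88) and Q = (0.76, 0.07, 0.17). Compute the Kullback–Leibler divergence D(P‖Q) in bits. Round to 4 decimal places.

D(P‖Q) = Σ p·log₂(p/q).
  0.03·log₂(0.03/0.76) = -0.13989
  0.09·log₂(0.09/0.07) = 0.03263
  0.88·log₂(0.88/0.17) = 2.08733
D(P‖Q) = 1.9801 bits.

1.9801 bits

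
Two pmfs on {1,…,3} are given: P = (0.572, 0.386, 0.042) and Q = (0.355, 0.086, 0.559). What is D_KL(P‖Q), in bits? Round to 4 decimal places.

D(P‖Q) = Σ p·log₂(p/q).
  0.572·log₂(0.572/0.355) = 0.39365
  0.386·log₂(0.386/0.086) = 0.83615
  0.042·log₂(0.042/0.559) = -0.15684
D(P‖Q) = 1.0730 bits.

1.0730 bits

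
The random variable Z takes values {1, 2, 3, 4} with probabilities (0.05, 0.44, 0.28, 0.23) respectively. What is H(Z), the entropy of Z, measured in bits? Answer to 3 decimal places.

1.739 bits

H(Z) = −Σ p·log₂ p.
  −(0.05)·log₂(0.05) = 0.2161
  −(0.44)·log₂(0.44) = 0.5211
  −(0.28)·log₂(0.28) = 0.5142
  −(0.23)·log₂(0.23) = 0.4877
Sum: 0.2161 + 0.5211 + 0.5142 + 0.4877 = 1.739 bits.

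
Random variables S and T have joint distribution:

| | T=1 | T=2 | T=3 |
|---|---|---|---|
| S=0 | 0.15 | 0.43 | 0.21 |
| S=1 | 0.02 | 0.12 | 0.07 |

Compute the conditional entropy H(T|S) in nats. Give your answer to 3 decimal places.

Marginals: p(S) = (0.7900, 0.2100), p(T) = (0.1700, 0.5500, 0.2800).
H(T|S) = Σ p(S) · H(T|S=·).
  S=0: p=0.7900, H(T|S=0) = 0.9987
  S=1: p=0.2100, H(T|S=1) = 0.9099
Weighted sum = 0.980 nats.

0.980 nats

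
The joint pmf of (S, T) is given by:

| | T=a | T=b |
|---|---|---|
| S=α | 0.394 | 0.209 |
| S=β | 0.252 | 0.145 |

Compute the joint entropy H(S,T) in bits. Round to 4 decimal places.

H(S,T) = −Σ p(x,y)·log₂ p(x,y) over all 4 cells.
  cell (α,a): −0.394·log₂0.394 = 0.52943
  cell (α,b): −0.209·log₂0.209 = 0.47201
  cell (β,a): −0.252·log₂0.252 = 0.50110
  cell (β,b): −0.145·log₂0.145 = 0.40395
Sum = 1.9065 bits.

1.9065 bits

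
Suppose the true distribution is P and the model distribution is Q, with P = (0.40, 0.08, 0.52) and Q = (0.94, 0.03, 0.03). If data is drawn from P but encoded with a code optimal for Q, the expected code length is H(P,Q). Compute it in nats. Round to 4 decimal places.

2.1287 nats

H(P,Q) = −Σ p·ln q.
  −0.40·ln(0.94) = 0.02475
  −0.08·ln(0.03) = 0.28052
  −0.52·ln(0.03) = 1.82341
H(P,Q) = 2.1287 nats.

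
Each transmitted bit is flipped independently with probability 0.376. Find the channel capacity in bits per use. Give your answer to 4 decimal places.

0.0448 bits

Binary symmetric channel: C = 1 − h₂(ε) where h₂ is the binary entropy function.
h₂(0.376) = −0.376·log₂0.376 − 0.624·log₂0.624 = 0.9552.
C = 1 − 0.9552 = 0.0448 bits per channel use.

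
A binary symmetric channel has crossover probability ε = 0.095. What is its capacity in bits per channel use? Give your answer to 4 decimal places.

0.5471 bits

Binary symmetric channel: C = 1 − h₂(ε) where h₂ is the binary entropy function.
h₂(0.095) = −0.095·log₂0.095 − 0.905·log₂0.905 = 0.4529.
C = 1 − 0.4529 = 0.5471 bits per channel use.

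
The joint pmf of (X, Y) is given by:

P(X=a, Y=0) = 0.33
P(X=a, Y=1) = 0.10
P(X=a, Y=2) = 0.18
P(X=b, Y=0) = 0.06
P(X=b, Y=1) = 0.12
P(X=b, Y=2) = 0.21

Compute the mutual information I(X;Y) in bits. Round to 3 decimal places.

0.116 bits

Marginals: p(X) = (0.6100, 0.3900), p(Y) = (0.3900, 0.2200, 0.3900).
I(X;Y) = H(X) + H(Y) − H(X,Y).
H(X) = 0.9648, H(Y) = 1.5402, H(X,Y) = 2.3887.
I(X;Y) = 0.9648 + 1.5402 − 2.3887 = 0.116 bits.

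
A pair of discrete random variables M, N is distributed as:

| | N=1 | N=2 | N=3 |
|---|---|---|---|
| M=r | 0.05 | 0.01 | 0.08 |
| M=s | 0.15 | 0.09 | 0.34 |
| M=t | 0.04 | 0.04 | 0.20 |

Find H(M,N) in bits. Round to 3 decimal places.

H(M,N) = −Σ p(x,y)·log₂ p(x,y) over all 9 cells.
  cell (r,1): −0.05·log₂0.05 = 0.2161
  cell (r,2): −0.01·log₂0.01 = 0.0664
  cell (r,3): −0.08·log₂0.08 = 0.2915
  cell (s,1): −0.15·log₂0.15 = 0.4105
  cell (s,2): −0.09·log₂0.09 = 0.3127
  cell (s,3): −0.34·log₂0.34 = 0.5292
  cell (t,1): −0.04·log₂0.04 = 0.1858
  cell (t,2): −0.04·log₂0.04 = 0.1858
  cell (t,3): −0.20·log₂0.20 = 0.4644
Sum = 2.662 bits.

2.662 bits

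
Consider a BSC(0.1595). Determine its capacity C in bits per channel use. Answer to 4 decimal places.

0.3669 bits

Binary symmetric channel: C = 1 − h₂(ε) where h₂ is the binary entropy function.
h₂(0.1595) = −0.1595·log₂0.1595 − 0.8405·log₂0.8405 = 0.6331.
C = 1 − 0.6331 = 0.3669 bits per channel use.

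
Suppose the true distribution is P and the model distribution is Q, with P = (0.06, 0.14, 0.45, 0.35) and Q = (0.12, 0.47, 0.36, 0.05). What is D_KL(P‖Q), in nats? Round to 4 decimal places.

0.5703 nats

D(P‖Q) = Σ p·ln(p/q).
  0.06·ln(0.06/0.12) = -0.04159
  0.14·ln(0.14/0.47) = -0.16955
  0.45·ln(0.45/0.36) = 0.10041
  0.35·ln(0.35/0.05) = 0.68107
D(P‖Q) = 0.5703 nats.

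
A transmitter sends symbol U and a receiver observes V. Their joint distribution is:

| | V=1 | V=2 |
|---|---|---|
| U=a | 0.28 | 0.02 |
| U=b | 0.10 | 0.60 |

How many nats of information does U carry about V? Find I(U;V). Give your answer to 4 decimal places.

Marginals: p(U) = (0.3000, 0.7000), p(V) = (0.3800, 0.6200).
I(U;V) = Σ p(x,y)·ln[p(x,y)/(p(x)p(y))].
  (a,1): 0.28·ln(2.4561) = 0.25161
  (a,2): 0.02·ln(0.1075) = -0.04460
  (b,1): 0.10·ln(0.3759) = -0.09783
  (b,2): 0.60·ln(1.3825) = 0.19433
Sum = 0.3035 nats.

0.3035 nats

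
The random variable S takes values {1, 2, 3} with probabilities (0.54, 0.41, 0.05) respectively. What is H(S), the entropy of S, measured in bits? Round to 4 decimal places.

1.2235 bits

H(S) = −Σ p·log₂ p.
  −(0.54)·log₂(0.54) = 0.48004
  −(0.41)·log₂(0.41) = 0.52738
  −(0.05)·log₂(0.05) = 0.21610
Sum: 0.48004 + 0.52738 + 0.21610 = 1.2235 bits.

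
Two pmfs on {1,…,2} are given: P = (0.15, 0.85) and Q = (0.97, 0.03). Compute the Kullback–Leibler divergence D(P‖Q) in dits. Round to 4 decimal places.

1.1129 dits

D(P‖Q) = Σ p·log₁₀(p/q).
  0.15·log₁₀(0.15/0.97) = -0.12160
  0.85·log₁₀(0.85/0.03) = 1.23445
D(P‖Q) = 1.1129 dits.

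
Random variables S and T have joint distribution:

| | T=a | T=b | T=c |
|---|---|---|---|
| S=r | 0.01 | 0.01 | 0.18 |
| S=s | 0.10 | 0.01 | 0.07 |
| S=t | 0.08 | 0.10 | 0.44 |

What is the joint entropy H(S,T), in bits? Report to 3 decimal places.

2.390 bits

H(S,T) = −Σ p(x,y)·log₂ p(x,y) over all 9 cells.
  cell (r,a): −0.01·log₂0.01 = 0.0664
  cell (r,b): −0.01·log₂0.01 = 0.0664
  cell (r,c): −0.18·log₂0.18 = 0.4453
  cell (s,a): −0.10·log₂0.10 = 0.3322
  cell (s,b): −0.01·log₂0.01 = 0.0664
  cell (s,c): −0.07·log₂0.07 = 0.2686
  cell (t,a): −0.08·log₂0.08 = 0.2915
  cell (t,b): −0.10·log₂0.10 = 0.3322
  cell (t,c): −0.44·log₂0.44 = 0.5211
Sum = 2.390 bits.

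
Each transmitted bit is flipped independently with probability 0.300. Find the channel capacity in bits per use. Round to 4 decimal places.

0.1187 bits

Binary symmetric channel: C = 1 − h₂(ε) where h₂ is the binary entropy function.
h₂(0.300) = −0.300·log₂0.300 − 0.700·log₂0.700 = 0.8813.
C = 1 − 0.8813 = 0.1187 bits per channel use.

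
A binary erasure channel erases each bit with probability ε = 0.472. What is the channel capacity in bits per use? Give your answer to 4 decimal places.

Binary erasure channel: capacity C = 1 − ε.
C = 1 − 0.472 = 0.5280 bits per channel use.

0.5280 bits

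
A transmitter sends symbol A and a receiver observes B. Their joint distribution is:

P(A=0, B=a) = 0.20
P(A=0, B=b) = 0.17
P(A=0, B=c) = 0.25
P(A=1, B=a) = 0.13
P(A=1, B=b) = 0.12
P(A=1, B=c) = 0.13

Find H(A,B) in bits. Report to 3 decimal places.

2.531 bits

H(A,B) = −Σ p(x,y)·log₂ p(x,y) over all 6 cells.
  cell (0,a): −0.20·log₂0.20 = 0.4644
  cell (0,b): −0.17·log₂0.17 = 0.4346
  cell (0,c): −0.25·log₂0.25 = 0.5000
  cell (1,a): −0.13·log₂0.13 = 0.3826
  cell (1,b): −0.12·log₂0.12 = 0.3671
  cell (1,c): −0.13·log₂0.13 = 0.3826
Sum = 2.531 bits.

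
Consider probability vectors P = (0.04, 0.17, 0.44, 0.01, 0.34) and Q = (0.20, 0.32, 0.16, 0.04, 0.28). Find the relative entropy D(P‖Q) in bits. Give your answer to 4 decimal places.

D(P‖Q) = Σ p·log₂(p/q).
  0.04·log₂(0.04/0.20) = -0.09288
  0.17·log₂(0.17/0.32) = -0.15513
  0.44·log₂(0.44/0.16) = 0.64215
  0.01·log₂(0.01/0.04) = -0.02000
  0.34·log₂(0.34/0.28) = 0.09524
D(P‖Q) = 0.4694 bits.

0.4694 bits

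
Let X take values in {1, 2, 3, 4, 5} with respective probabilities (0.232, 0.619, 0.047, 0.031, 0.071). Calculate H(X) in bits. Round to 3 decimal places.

1.551 bits

H(X) = −Σ p·log₂ p.
  −(0.232)·log₂(0.232) = 0.4890
  −(0.619)·log₂(0.619) = 0.4283
  −(0.047)·log₂(0.047) = 0.2073
  −(0.031)·log₂(0.031) = 0.1554
  −(0.071)·log₂(0.071) = 0.2709
Sum: 0.4890 + 0.4283 + 0.2073 + 0.1554 + 0.2709 = 1.551 bits.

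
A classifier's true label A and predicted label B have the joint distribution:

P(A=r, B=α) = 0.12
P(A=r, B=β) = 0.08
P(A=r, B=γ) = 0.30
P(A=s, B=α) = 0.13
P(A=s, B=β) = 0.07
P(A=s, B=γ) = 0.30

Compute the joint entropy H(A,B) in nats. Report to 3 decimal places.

H(A,B) = −Σ p(x,y)·ln p(x,y) over all 6 cells.
  cell (r,α): −0.12·ln0.12 = 0.2544
  cell (r,β): −0.08·ln0.08 = 0.2021
  cell (r,γ): −0.30·ln0.30 = 0.3612
  cell (s,α): −0.13·ln0.13 = 0.2652
  cell (s,β): −0.07·ln0.07 = 0.1861
  cell (s,γ): −0.30·ln0.30 = 0.3612
Sum = 1.630 nats.

1.630 nats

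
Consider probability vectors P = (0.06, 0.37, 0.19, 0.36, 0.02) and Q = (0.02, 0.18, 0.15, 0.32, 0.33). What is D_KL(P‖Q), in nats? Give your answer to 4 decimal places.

0.3638 nats

D(P‖Q) = Σ p·ln(p/q).
  0.06·ln(0.06/0.02) = 0.06592
  0.37·ln(0.37/0.18) = 0.26660
  0.19·ln(0.19/0.15) = 0.04491
  0.36·ln(0.36/0.32) = 0.04240
  0.02·ln(0.02/0.33) = -0.05607
D(P‖Q) = 0.3638 nats.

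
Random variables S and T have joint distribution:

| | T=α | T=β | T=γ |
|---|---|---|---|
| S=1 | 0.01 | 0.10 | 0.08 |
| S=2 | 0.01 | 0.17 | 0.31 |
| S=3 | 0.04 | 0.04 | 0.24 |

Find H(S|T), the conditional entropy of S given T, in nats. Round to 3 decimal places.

Chain rule: H(S|T) = H(S,T) − H(T).
Marginals: p(S) = (0.1900, 0.4900, 0.3200), p(T) = (0.0600, 0.3100, 0.6300).
H(S,T) = 1.7887 nats; H(T) = 0.8230 nats.
H(S|T) = 1.7887 − 0.8230 = 0.966 nats.

0.966 nats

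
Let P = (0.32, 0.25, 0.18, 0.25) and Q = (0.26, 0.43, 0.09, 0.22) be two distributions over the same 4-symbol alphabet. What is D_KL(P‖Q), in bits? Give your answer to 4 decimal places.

D(P‖Q) = Σ p·log₂(p/q).
  0.32·log₂(0.32/0.26) = 0.09586
  0.25·log₂(0.25/0.43) = -0.19560
  0.18·log₂(0.18/0.09) = 0.18000
  0.25·log₂(0.25/0.22) = 0.04611
D(P‖Q) = 0.1264 bits.

0.1264 bits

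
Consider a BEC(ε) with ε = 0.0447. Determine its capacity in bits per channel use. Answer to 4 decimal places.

Binary erasure channel: capacity C = 1 − ε.
C = 1 − 0.0447 = 0.9553 bits per channel use.

0.9553 bits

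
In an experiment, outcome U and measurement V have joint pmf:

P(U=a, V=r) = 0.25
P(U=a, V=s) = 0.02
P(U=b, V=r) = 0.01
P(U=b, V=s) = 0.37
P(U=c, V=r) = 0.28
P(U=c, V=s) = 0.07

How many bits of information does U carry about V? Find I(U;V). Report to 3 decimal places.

Marginals: p(U) = (0.2700, 0.3800, 0.3500), p(V) = (0.5400, 0.4600).
I(U;V) = H(U) + H(V) − H(U,V).
H(U) = 1.5706, H(V) = 0.9954, H(U,V) = 1.9928.
I(U;V) = 1.5706 + 0.9954 − 1.9928 = 0.573 bits.

0.573 bits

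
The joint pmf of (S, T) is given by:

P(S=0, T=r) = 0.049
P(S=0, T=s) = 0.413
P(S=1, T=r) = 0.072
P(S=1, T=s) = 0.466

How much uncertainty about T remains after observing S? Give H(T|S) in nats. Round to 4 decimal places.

0.3680 nats

Marginals: p(S) = (0.4620, 0.5380), p(T) = (0.1210, 0.8790).
H(T|S) = Σ p(S) · H(T|S=·).
  S=0: p=0.4620, H(T|S=0) = 0.3382
  S=1: p=0.5380, H(T|S=1) = 0.3936
Weighted sum = 0.3680 nats.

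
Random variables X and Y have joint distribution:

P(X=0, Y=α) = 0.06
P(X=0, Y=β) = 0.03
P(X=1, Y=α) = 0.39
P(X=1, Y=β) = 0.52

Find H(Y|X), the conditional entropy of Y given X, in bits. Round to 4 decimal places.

0.9792 bits

Marginals: p(X) = (0.0900, 0.9100), p(Y) = (0.4500, 0.5500).
H(Y|X) = Σ p(X) · H(Y|X=·).
  X=0: p=0.0900, H(Y|X=0) = 0.9183
  X=1: p=0.9100, H(Y|X=1) = 0.9852
Weighted sum = 0.9792 bits.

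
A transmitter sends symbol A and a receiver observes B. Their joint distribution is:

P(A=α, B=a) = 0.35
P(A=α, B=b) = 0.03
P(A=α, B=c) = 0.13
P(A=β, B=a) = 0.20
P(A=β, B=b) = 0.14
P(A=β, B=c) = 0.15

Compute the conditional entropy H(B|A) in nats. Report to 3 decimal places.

0.927 nats

Marginals: p(A) = (0.5100, 0.4900), p(B) = (0.5500, 0.1700, 0.2800).
H(B|A) = Σ p(A) · H(B|A=·).
  A=α: p=0.5100, H(B|A=α) = 0.7734
  A=β: p=0.4900, H(B|A=β) = 1.0861
Weighted sum = 0.927 nats.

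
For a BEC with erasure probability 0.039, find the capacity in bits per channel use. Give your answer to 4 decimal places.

Binary erasure channel: capacity C = 1 − ε.
C = 1 − 0.039 = 0.9610 bits per channel use.

0.9610 bits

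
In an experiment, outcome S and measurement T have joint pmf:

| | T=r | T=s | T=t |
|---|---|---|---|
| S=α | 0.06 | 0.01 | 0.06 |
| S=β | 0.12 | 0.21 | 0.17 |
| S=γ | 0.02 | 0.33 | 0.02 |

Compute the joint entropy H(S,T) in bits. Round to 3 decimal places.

2.582 bits

H(S,T) = −Σ p(x,y)·log₂ p(x,y) over all 9 cells.
  cell (α,r): −0.06·log₂0.06 = 0.2435
  cell (α,s): −0.01·log₂0.01 = 0.0664
  cell (α,t): −0.06·log₂0.06 = 0.2435
  cell (β,r): −0.12·log₂0.12 = 0.3671
  cell (β,s): −0.21·log₂0.21 = 0.4728
  cell (β,t): −0.17·log₂0.17 = 0.4346
  cell (γ,r): −0.02·log₂0.02 = 0.1129
  cell (γ,s): −0.33·log₂0.33 = 0.5278
  cell (γ,t): −0.02·log₂0.02 = 0.1129
Sum = 2.582 bits.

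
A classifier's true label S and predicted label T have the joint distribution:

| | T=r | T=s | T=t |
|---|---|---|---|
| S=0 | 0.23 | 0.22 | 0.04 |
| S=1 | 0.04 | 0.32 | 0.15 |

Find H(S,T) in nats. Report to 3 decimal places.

H(S,T) = −Σ p(x,y)·ln p(x,y) over all 6 cells.
  cell (0,r): −0.23·ln0.23 = 0.3380
  cell (0,s): −0.22·ln0.22 = 0.3331
  cell (0,t): −0.04·ln0.04 = 0.1288
  cell (1,r): −0.04·ln0.04 = 0.1288
  cell (1,s): −0.32·ln0.32 = 0.3646
  cell (1,t): −0.15·ln0.15 = 0.2846
Sum = 1.578 nats.

1.578 nats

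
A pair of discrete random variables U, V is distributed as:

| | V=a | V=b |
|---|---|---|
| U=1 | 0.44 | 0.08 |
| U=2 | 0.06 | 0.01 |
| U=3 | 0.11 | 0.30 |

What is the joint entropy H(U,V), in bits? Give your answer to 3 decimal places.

H(U,V) = −Σ p(x,y)·log₂ p(x,y) over all 6 cells.
  cell (1,a): −0.44·log₂0.44 = 0.5211
  cell (1,b): −0.08·log₂0.08 = 0.2915
  cell (2,a): −0.06·log₂0.06 = 0.2435
  cell (2,b): −0.01·log₂0.01 = 0.0664
  cell (3,a): −0.11·log₂0.11 = 0.3503
  cell (3,b): −0.30·log₂0.30 = 0.5211
Sum = 1.994 bits.

1.994 bits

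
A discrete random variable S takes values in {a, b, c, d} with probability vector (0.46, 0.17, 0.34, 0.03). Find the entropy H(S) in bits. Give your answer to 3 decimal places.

1.631 bits

H(S) = −Σ p·log₂ p.
  −(0.46)·log₂(0.46) = 0.5153
  −(0.17)·log₂(0.17) = 0.4346
  −(0.34)·log₂(0.34) = 0.5292
  −(0.03)·log₂(0.03) = 0.1518
Sum: 0.5153 + 0.4346 + 0.5292 + 0.1518 = 1.631 bits.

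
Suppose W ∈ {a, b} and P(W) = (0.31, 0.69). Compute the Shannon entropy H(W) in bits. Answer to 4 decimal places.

0.8932 bits

H(W) = −Σ p·log₂ p.
  −(0.31)·log₂(0.31) = 0.52379
  −(0.69)·log₂(0.69) = 0.36938
Sum: 0.52379 + 0.36938 = 0.8932 bits.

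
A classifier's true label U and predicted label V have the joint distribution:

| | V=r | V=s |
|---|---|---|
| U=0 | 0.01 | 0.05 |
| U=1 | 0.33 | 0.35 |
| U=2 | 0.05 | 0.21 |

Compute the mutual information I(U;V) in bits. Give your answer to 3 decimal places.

Marginals: p(U) = (0.0600, 0.6800, 0.2600), p(V) = (0.3900, 0.6100).
I(U;V) = H(U) + H(V) − H(U,V).
H(U) = 1.1272, H(V) = 0.9648, H(U,V) = 2.0294.
I(U;V) = 1.1272 + 0.9648 − 2.0294 = 0.063 bits.

0.063 bits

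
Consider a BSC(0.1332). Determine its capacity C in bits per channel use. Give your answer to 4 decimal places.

Binary symmetric channel: C = 1 − h₂(ε) where h₂ is the binary entropy function.
h₂(0.1332) = −0.1332·log₂0.1332 − 0.8668·log₂0.8668 = 0.5661.
C = 1 − 0.5661 = 0.4339 bits per channel use.

0.4339 bits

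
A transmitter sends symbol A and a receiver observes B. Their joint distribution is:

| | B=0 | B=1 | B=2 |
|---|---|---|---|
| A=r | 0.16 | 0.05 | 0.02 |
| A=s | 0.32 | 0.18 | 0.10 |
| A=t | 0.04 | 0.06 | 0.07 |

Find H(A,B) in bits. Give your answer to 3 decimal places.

2.753 bits

H(A,B) = −Σ p(x,y)·log₂ p(x,y) over all 9 cells.
  cell (r,0): −0.16·log₂0.16 = 0.4230
  cell (r,1): −0.05·log₂0.05 = 0.2161
  cell (r,2): −0.02·log₂0.02 = 0.1129
  cell (s,0): −0.32·log₂0.32 = 0.5260
  cell (s,1): −0.18·log₂0.18 = 0.4453
  cell (s,2): −0.10·log₂0.10 = 0.3322
  cell (t,0): −0.04·log₂0.04 = 0.1858
  cell (t,1): −0.06·log₂0.06 = 0.2435
  cell (t,2): −0.07·log₂0.07 = 0.2686
Sum = 2.753 bits.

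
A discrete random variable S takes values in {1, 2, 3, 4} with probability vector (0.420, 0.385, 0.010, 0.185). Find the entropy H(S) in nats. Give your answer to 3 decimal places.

1.090 nats

H(S) = −Σ p·ln p.
  −(0.420)·ln(0.420) = 0.3644
  −(0.385)·ln(0.385) = 0.3675
  −(0.010)·ln(0.010) = 0.0461
  −(0.185)·ln(0.185) = 0.3122
Sum: 0.3644 + 0.3675 + 0.0461 + 0.3122 = 1.090 nats.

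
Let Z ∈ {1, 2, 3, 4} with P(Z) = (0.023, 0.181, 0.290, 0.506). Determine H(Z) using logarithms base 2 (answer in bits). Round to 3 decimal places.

1.587 bits

H(Z) = −Σ p·log₂ p.
  −(0.023)·log₂(0.023) = 0.1252
  −(0.181)·log₂(0.181) = 0.4463
  −(0.290)·log₂(0.290) = 0.5179
  −(0.506)·log₂(0.506) = 0.4973
Sum: 0.1252 + 0.4463 + 0.5179 + 0.4973 = 1.587 bits.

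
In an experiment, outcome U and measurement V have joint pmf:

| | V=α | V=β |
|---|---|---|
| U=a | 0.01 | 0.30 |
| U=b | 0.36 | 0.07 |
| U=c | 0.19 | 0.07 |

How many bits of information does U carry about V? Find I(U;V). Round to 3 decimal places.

Marginals: p(U) = (0.3100, 0.4300, 0.2600), p(V) = (0.5600, 0.4400).
I(U;V) = Σ p(x,y)·log₂[p(x,y)/(p(x)p(y))].
  (a,α): 0.01·log₂(0.0576) = -0.0412
  (a,β): 0.30·log₂(2.1994) = 0.3411
  (b,α): 0.36·log₂(1.4950) = 0.2089
  (b,β): 0.07·log₂(0.3700) = -0.1004
  (c,α): 0.19·log₂(1.3049) = 0.0730
  (c,β): 0.07·log₂(0.6119) = -0.0496
Sum = 0.432 bits.

0.432 bits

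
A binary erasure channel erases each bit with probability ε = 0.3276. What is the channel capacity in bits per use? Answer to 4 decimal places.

0.6724 bits

Binary erasure channel: capacity C = 1 − ε.
C = 1 − 0.3276 = 0.6724 bits per channel use.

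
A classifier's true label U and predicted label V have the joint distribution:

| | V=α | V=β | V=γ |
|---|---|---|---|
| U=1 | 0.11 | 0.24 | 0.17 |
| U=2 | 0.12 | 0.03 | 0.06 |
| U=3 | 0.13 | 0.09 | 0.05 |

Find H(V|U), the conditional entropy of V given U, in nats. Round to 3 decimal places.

Chain rule: H(V|U) = H(U,V) − H(U).
Marginals: p(U) = (0.5200, 0.2100, 0.2700), p(V) = (0.3600, 0.3600, 0.2800).
H(U,V) = 2.0467 nats; H(U) = 1.0213 nats.
H(V|U) = 2.0467 − 1.0213 = 1.025 nats.

1.025 nats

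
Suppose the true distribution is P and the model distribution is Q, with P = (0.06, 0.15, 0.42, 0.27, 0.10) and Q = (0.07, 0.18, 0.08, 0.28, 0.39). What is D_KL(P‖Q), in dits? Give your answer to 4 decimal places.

D(P‖Q) = Σ p·log₁₀(p/q).
  0.06·log₁₀(0.06/0.07) = -0.00402
  0.15·log₁₀(0.15/0.18) = -0.01188
  0.42·log₁₀(0.42/0.08) = 0.30247
  0.27·log₁₀(0.27/0.28) = -0.00426
  0.10·log₁₀(0.10/0.39) = -0.05911
D(P‖Q) = 0.2232 dits.

0.2232 dits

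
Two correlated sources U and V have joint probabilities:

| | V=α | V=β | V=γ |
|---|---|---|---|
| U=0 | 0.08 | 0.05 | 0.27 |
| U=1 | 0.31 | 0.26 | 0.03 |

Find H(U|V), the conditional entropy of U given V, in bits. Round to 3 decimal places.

0.624 bits

Marginals: p(U) = (0.4000, 0.6000), p(V) = (0.3900, 0.3100, 0.3000).
H(U|V) = Σ p(V) · H(U|V=·).
  V=α: p=0.3900, H(U|V=α) = 0.7321
  V=β: p=0.3100, H(U|V=β) = 0.6374
  V=γ: p=0.3000, H(U|V=γ) = 0.4690
Weighted sum = 0.624 bits.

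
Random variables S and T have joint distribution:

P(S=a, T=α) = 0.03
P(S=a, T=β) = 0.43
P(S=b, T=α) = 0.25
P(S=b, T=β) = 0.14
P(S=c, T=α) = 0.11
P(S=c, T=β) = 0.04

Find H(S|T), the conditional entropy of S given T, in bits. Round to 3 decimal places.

Chain rule: H(S|T) = H(S,T) − H(T).
Marginals: p(S) = (0.4600, 0.3900, 0.1500), p(T) = (0.3900, 0.6100).
H(S,T) = 2.1085 bits; H(T) = 0.9648 bits.
H(S|T) = 2.1085 − 0.9648 = 1.144 bits.

1.144 bits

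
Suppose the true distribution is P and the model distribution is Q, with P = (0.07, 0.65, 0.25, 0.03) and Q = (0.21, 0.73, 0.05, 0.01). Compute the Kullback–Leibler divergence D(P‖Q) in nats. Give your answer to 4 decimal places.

0.2830 nats

D(P‖Q) = Σ p·ln(p/q).
  0.07·ln(0.07/0.21) = -0.07690
  0.65·ln(0.65/0.73) = -0.07545
  0.25·ln(0.25/0.05) = 0.40236
  0.03·ln(0.03/0.01) = 0.03296
D(P‖Q) = 0.2830 nats.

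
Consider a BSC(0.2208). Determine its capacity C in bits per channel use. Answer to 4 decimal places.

Binary symmetric channel: C = 1 − h₂(ε) where h₂ is the binary entropy function.
h₂(0.2208) = −0.2208·log₂0.2208 − 0.7792·log₂0.7792 = 0.7616.
C = 1 − 0.7616 = 0.2384 bits per channel use.

0.2384 bits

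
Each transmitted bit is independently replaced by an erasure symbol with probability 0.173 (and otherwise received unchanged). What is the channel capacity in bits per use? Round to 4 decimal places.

0.8270 bits

Binary erasure channel: capacity C = 1 − ε.
C = 1 − 0.173 = 0.8270 bits per channel use.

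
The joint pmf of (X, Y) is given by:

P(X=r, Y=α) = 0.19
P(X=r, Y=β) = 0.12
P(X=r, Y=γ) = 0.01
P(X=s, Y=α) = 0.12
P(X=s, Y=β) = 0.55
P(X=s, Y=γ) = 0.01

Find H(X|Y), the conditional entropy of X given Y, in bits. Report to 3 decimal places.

Chain rule: H(X|Y) = H(X,Y) − H(Y).
Marginals: p(X) = (0.3200, 0.6800), p(Y) = (0.3100, 0.6700, 0.0200).
H(X,Y) = 1.7966 bits; H(Y) = 1.0238 bits.
H(X|Y) = 1.7966 − 1.0238 = 0.773 bits.

0.773 bits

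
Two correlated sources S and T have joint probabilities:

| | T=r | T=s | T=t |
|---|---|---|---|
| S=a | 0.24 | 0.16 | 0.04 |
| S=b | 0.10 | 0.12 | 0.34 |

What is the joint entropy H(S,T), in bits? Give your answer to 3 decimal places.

H(S,T) = −Σ p(x,y)·log₂ p(x,y) over all 6 cells.
  cell (a,r): −0.24·log₂0.24 = 0.4941
  cell (a,s): −0.16·log₂0.16 = 0.4230
  cell (a,t): −0.04·log₂0.04 = 0.1858
  cell (b,r): −0.10·log₂0.10 = 0.3322
  cell (b,s): −0.12·log₂0.12 = 0.3671
  cell (b,t): −0.34·log₂0.34 = 0.5292
Sum = 2.331 bits.

2.331 bits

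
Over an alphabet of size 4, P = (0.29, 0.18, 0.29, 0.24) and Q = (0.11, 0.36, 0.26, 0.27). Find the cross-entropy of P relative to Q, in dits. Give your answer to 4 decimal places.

H(P,Q) = −Σ p·log₁₀ q.
  −0.29·log₁₀(0.11) = 0.27800
  −0.18·log₁₀(0.36) = 0.07987
  −0.29·log₁₀(0.26) = 0.16966
  −0.24·log₁₀(0.27) = 0.13647
H(P,Q) = 0.6640 dits.

0.6640 dits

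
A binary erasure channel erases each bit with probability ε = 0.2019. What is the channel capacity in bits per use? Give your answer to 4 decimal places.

Binary erasure channel: capacity C = 1 − ε.
C = 1 − 0.2019 = 0.7981 bits per channel use.

0.7981 bits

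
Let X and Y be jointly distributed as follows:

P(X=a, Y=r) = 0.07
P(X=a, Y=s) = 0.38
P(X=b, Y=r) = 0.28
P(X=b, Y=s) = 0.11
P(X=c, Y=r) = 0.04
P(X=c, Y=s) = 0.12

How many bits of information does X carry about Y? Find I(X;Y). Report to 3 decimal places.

Marginals: p(X) = (0.4500, 0.3900, 0.1600), p(Y) = (0.3900, 0.6100).
I(X;Y) = Σ p(x,y)·log₂[p(x,y)/(p(x)p(y))].
  (a,r): 0.07·log₂(0.3989) = -0.0928
  (a,s): 0.38·log₂(1.3843) = 0.1783
  (b,r): 0.28·log₂(1.8409) = 0.2465
  (b,s): 0.11·log₂(0.4624) = -0.1224
  (c,r): 0.04·log₂(0.6410) = -0.0257
  (c,s): 0.12·log₂(1.2295) = 0.0358
Sum = 0.220 bits.

0.220 bits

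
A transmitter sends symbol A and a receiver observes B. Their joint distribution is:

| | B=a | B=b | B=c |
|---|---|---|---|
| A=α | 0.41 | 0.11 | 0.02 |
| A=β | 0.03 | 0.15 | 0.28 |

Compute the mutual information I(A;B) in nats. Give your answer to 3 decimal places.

Marginals: p(A) = (0.5400, 0.4600), p(B) = (0.4400, 0.2600, 0.3000).
I(A;B) = Σ p(x,y)·ln[p(x,y)/(p(x)p(y))].
  (α,a): 0.41·ln(1.7256) = 0.2237
  (α,b): 0.11·ln(0.7835) = -0.0268
  (α,c): 0.02·ln(0.1235) = -0.0418
  (β,a): 0.03·ln(0.1482) = -0.0573
  (β,b): 0.15·ln(1.2542) = 0.0340
  (β,c): 0.28·ln(2.0290) = 0.1981
Sum = 0.330 nats.

0.330 nats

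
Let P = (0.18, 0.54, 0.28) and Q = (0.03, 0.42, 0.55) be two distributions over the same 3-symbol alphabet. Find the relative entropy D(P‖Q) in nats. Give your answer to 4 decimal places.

D(P‖Q) = Σ p·ln(p/q).
  0.18·ln(0.18/0.03) = 0.32252
  0.54·ln(0.54/0.42) = 0.13571
  0.28·ln(0.28/0.55) = -0.18904
D(P‖Q) = 0.2692 nats.

0.2692 nats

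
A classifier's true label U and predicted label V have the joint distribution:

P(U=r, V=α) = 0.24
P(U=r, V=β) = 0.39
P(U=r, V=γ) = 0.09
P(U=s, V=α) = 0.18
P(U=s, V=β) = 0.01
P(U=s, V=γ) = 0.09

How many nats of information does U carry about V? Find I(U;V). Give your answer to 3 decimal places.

Marginals: p(U) = (0.7200, 0.2800), p(V) = (0.4200, 0.4000, 0.1800).
I(U;V) = Σ p(x,y)·ln[p(x,y)/(p(x)p(y))].
  (r,α): 0.24·ln(0.7937) = -0.0555
  (r,β): 0.39·ln(1.3542) = 0.1182
  (r,γ): 0.09·ln(0.6944) = -0.0328
  (s,α): 0.18·ln(1.5306) = 0.0766
  (s,β): 0.01·ln(0.0893) = -0.0242
  (s,γ): 0.09·ln(1.7857) = 0.0522
Sum = 0.135 nats.

0.135 nats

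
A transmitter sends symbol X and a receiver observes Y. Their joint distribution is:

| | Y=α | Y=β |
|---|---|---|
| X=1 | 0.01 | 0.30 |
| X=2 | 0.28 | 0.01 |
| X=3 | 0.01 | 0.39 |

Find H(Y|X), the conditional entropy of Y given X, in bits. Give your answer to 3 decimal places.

Marginals: p(X) = (0.3100, 0.2900, 0.4000), p(Y) = (0.3000, 0.7000).
H(Y|X) = Σ p(X) · H(Y|X=·).
  X=1: p=0.3100, H(Y|X=1) = 0.2056
  X=2: p=0.2900, H(Y|X=2) = 0.2164
  X=3: p=0.4000, H(Y|X=3) = 0.1687
Weighted sum = 0.194 bits.

0.194 bits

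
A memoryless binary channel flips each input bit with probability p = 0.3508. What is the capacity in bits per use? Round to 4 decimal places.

Binary symmetric channel: C = 1 − h₂(ε) where h₂ is the binary entropy function.
h₂(0.3508) = −0.3508·log₂0.3508 − 0.6492·log₂0.6492 = 0.9348.
C = 1 − 0.9348 = 0.0652 bits per channel use.

0.0652 bits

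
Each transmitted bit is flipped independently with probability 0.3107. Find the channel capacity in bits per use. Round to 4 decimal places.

Binary symmetric channel: C = 1 − h₂(ε) where h₂ is the binary entropy function.
h₂(0.3107) = −0.3107·log₂0.3107 − 0.6893·log₂0.6893 = 0.8940.
C = 1 − 0.8940 = 0.1060 bits per channel use.

0.1060 bits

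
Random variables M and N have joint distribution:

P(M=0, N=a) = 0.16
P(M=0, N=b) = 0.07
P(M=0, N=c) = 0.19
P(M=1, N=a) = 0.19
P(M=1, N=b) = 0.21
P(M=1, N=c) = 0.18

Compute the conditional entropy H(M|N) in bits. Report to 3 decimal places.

0.945 bits

Marginals: p(M) = (0.4200, 0.5800), p(N) = (0.3500, 0.2800, 0.3700).
H(M|N) = Σ p(N) · H(M|N=·).
  N=a: p=0.3500, H(M|N=a) = 0.9947
  N=b: p=0.2800, H(M|N=b) = 0.8113
  N=c: p=0.3700, H(M|N=c) = 0.9995
Weighted sum = 0.945 bits.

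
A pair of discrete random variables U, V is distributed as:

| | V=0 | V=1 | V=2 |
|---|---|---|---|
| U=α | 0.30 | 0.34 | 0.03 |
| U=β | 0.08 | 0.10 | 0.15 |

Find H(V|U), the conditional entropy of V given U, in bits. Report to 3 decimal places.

1.321 bits

Chain rule: H(V|U) = H(U,V) − H(U).
Marginals: p(U) = (0.6700, 0.3300), p(V) = (0.3800, 0.4400, 0.1800).
H(U,V) = 2.2363 bits; H(U) = 0.9149 bits.
H(V|U) = 2.2363 − 0.9149 = 1.321 bits.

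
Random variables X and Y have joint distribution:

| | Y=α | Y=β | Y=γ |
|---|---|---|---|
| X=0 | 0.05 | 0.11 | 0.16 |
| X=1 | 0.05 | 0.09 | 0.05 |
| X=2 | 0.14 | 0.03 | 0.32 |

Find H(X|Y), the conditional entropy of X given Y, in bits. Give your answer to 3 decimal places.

Marginals: p(X) = (0.3200, 0.1900, 0.4900), p(Y) = (0.2400, 0.2300, 0.5300).
H(X|Y) = Σ p(Y) · H(X|Y=·).
  Y=α: p=0.2400, H(X|Y=α) = 1.3965
  Y=β: p=0.2300, H(X|Y=β) = 1.4219
  Y=γ: p=0.5300, H(X|Y=γ) = 1.2825
Weighted sum = 1.342 bits.

1.342 bits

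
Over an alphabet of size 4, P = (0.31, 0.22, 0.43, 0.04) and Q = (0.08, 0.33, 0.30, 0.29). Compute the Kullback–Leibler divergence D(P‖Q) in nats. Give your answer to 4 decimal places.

0.4063 nats

D(P‖Q) = Σ p·ln(p/q).
  0.31·ln(0.31/0.08) = 0.41991
  0.22·ln(0.22/0.33) = -0.08920
  0.43·ln(0.43/0.30) = 0.15480
  0.04·ln(0.04/0.29) = -0.07924
D(P‖Q) = 0.4063 nats.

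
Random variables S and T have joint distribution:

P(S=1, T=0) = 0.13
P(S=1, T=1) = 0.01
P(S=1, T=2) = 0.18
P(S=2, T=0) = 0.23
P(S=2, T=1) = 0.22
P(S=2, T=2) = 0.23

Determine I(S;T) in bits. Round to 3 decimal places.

0.100 bits

Marginals: p(S) = (0.3200, 0.6800), p(T) = (0.3600, 0.2300, 0.4100).
I(S;T) = Σ p(x,y)·log₂[p(x,y)/(p(x)p(y))].
  (1,0): 0.13·log₂(1.1285) = 0.0227
  (1,1): 0.01·log₂(0.1359) = -0.0288
  (1,2): 0.18·log₂(1.3720) = 0.0821
  (2,0): 0.23·log₂(0.9395) = -0.0207
  (2,1): 0.22·log₂(1.4066) = 0.1083
  (2,2): 0.23·log₂(0.8250) = -0.0638
Sum = 0.100 bits.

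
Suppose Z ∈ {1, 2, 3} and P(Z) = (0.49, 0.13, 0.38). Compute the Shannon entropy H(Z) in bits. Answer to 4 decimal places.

1.4174 bits

H(Z) = −Σ p·log₂ p.
  −(0.49)·log₂(0.49) = 0.50428
  −(0.13)·log₂(0.13) = 0.38264
  −(0.38)·log₂(0.38) = 0.53045
Sum: 0.50428 + 0.38264 + 0.53045 = 1.4174 bits.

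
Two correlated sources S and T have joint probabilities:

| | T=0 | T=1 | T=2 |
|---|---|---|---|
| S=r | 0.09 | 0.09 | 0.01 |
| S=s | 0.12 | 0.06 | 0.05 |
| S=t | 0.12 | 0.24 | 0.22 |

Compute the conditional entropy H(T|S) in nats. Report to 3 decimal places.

1.013 nats

Marginals: p(S) = (0.1900, 0.2300, 0.5800), p(T) = (0.3300, 0.3900, 0.2800).
H(T|S) = Σ p(S) · H(T|S=·).
  S=r: p=0.1900, H(T|S=r) = 0.8629
  S=s: p=0.2300, H(T|S=s) = 1.0217
  S=t: p=0.5800, H(T|S=t) = 1.0588
Weighted sum = 1.013 nats.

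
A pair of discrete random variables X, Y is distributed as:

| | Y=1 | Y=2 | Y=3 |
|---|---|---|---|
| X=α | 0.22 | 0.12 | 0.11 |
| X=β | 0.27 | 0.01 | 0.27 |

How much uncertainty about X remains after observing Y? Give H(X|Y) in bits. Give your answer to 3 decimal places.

0.867 bits

Marginals: p(X) = (0.4500, 0.5500), p(Y) = (0.4900, 0.1300, 0.3800).
H(X|Y) = Σ p(Y) · H(X|Y=·).
  Y=1: p=0.4900, H(X|Y=1) = 0.9925
  Y=2: p=0.1300, H(X|Y=2) = 0.3912
  Y=3: p=0.3800, H(X|Y=3) = 0.8680
Weighted sum = 0.867 bits.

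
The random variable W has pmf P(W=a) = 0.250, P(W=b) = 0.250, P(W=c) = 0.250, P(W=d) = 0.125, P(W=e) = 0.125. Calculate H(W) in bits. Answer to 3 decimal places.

H(W) = −Σ p·log₂ p.
  −(0.250)·log₂(0.250) = 0.5000
  −(0.250)·log₂(0.250) = 0.5000
  −(0.250)·log₂(0.250) = 0.5000
  −(0.125)·log₂(0.125) = 0.3750
  −(0.125)·log₂(0.125) = 0.3750
Sum: 0.5000 + 0.5000 + 0.5000 + 0.3750 + 0.3750 = 2.250 bits.

2.250 bits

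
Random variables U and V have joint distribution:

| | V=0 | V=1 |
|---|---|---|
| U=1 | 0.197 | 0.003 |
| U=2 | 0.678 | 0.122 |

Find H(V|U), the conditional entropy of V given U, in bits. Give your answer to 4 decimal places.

Chain rule: H(V|U) = H(U,V) − H(U).
Marginals: p(U) = (0.2000, 0.8000), p(V) = (0.8750, 0.1250).
H(U,V) = 1.2372 bits; H(U) = 0.7219 bits.
H(V|U) = 1.2372 − 0.7219 = 0.5153 bits.

0.5153 bits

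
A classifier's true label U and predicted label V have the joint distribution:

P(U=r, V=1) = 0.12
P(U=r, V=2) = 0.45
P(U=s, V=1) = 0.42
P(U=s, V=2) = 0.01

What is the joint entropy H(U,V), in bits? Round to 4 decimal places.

1.4776 bits

H(U,V) = −Σ p(x,y)·log₂ p(x,y) over all 4 cells.
  cell (r,1): −0.12·log₂0.12 = 0.36707
  cell (r,2): −0.45·log₂0.45 = 0.51840
  cell (s,1): −0.42·log₂0.42 = 0.52565
  cell (s,2): −0.01·log₂0.01 = 0.06644
Sum = 1.4776 bits.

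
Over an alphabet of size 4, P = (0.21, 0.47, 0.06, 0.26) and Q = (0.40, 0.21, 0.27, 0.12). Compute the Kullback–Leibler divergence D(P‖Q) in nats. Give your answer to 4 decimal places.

D(P‖Q) = Σ p·ln(p/q).
  0.21·ln(0.21/0.40) = -0.13531
  0.47·ln(0.47/0.21) = 0.37864
  0.06·ln(0.06/0.27) = -0.09024
  0.26·ln(0.26/0.12) = 0.20103
D(P‖Q) = 0.3541 nats.

0.3541 nats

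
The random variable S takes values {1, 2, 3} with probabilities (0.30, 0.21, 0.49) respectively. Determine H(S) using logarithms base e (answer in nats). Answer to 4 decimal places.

H(S) = −Σ p·ln p.
  −(0.30)·ln(0.30) = 0.36119
  −(0.21)·ln(0.21) = 0.32774
  −(0.49)·ln(0.49) = 0.34954
Sum: 0.36119 + 0.32774 + 0.34954 = 1.0385 nats.

1.0385 nats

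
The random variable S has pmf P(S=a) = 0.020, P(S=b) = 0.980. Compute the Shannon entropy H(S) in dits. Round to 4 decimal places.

0.0426 dits

H(S) = −Σ p·log₁₀ p.
  −(0.020)·log₁₀(0.020) = 0.03398
  −(0.980)·log₁₀(0.980) = 0.00860
Sum: 0.03398 + 0.00860 = 0.0426 dits.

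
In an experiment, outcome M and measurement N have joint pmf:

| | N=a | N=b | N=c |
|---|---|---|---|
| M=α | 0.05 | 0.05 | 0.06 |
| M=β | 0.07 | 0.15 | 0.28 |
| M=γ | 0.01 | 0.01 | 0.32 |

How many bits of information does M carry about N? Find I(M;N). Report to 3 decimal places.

0.175 bits

Marginals: p(M) = (0.1600, 0.5000, 0.3400), p(N) = (0.1300, 0.2100, 0.6600).
I(M;N) = Σ p(x,y)·log₂[p(x,y)/(p(x)p(y))].
  (α,a): 0.05·log₂(2.4038) = 0.0633
  (α,b): 0.05·log₂(1.4881) = 0.0287
  (α,c): 0.06·log₂(0.5682) = -0.0489
  (β,a): 0.07·log₂(1.0769) = 0.0075
  (β,b): 0.15·log₂(1.4286) = 0.0772
  (β,c): 0.28·log₂(0.8485) = -0.0664
  (γ,a): 0.01·log₂(0.2262) = -0.0214
  (γ,b): 0.01·log₂(0.1401) = -0.0284
  (γ,c): 0.32·log₂(1.4260) = 0.1638
Sum = 0.175 bits.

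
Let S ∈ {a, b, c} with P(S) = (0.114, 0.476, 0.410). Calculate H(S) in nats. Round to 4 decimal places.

H(S) = −Σ p·ln p.
  −(0.114)·ln(0.114) = 0.24756
  −(0.476)·ln(0.476) = 0.35335
  −(0.410)·ln(0.410) = 0.36556
Sum: 0.24756 + 0.35335 + 0.36556 = 0.9665 nats.

0.9665 nats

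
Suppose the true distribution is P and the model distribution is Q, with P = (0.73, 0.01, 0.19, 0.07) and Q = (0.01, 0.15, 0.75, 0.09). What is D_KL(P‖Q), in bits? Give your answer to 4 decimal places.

D(P‖Q) = Σ p·log₂(p/q).
  0.73·log₂(0.73/0.01) = 4.51857
  0.01·log₂(0.01/0.15) = -0.03907
  0.19·log₂(0.19/0.75) = -0.37637
  0.07·log₂(0.07/0.09) = -0.02538
D(P‖Q) = 4.0778 bits.

4.0778 bits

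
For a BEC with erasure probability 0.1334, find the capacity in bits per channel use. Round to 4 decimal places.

Binary erasure channel: capacity C = 1 − ε.
C = 1 − 0.1334 = 0.8666 bits per channel use.

0.8666 bits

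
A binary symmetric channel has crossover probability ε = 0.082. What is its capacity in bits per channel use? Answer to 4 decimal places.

0.5908 bits

Binary symmetric channel: C = 1 − h₂(ε) where h₂ is the binary entropy function.
h₂(0.082) = −0.082·log₂0.082 − 0.918·log₂0.918 = 0.4092.
C = 1 − 0.4092 = 0.5908 bits per channel use.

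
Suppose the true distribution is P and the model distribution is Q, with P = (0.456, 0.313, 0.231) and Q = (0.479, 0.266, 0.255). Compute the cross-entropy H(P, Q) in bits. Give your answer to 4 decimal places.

H(P,Q) = −Σ p·log₂ q.
  −0.456·log₂(0.479) = 0.48423
  −0.313·log₂(0.266) = 0.59799
  −0.231·log₂(0.255) = 0.45540
H(P,Q) = 1.5376 bits.

1.5376 bits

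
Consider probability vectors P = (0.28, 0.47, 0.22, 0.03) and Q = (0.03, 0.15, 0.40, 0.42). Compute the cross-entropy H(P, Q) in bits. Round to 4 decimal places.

3.0312 bits

H(P,Q) = −Σ p·log₂ q.
  −0.28·log₂(0.03) = 1.41649
  −0.47·log₂(0.15) = 1.28637
  −0.22·log₂(0.40) = 0.29082
  −0.03·log₂(0.42) = 0.03755
H(P,Q) = 3.0312 bits.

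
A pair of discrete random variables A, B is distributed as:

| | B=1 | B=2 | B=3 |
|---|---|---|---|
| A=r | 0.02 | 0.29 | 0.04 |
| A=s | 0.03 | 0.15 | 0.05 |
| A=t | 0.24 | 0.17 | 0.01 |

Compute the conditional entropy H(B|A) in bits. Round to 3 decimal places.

1.047 bits

Marginals: p(A) = (0.3500, 0.2300, 0.4200), p(B) = (0.2900, 0.6100, 0.1000).
H(B|A) = Σ p(A) · H(B|A=·).
  A=r: p=0.3500, H(B|A=r) = 0.8184
  A=s: p=0.2300, H(B|A=s) = 1.2641
  A=t: p=0.4200, H(B|A=t) = 1.1179
Weighted sum = 1.047 bits.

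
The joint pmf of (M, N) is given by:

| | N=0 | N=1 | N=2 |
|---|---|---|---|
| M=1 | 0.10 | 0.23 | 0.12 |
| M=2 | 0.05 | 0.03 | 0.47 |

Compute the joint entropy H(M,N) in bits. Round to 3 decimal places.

H(M,N) = −Σ p(x,y)·log₂ p(x,y) over all 6 cells.
  cell (1,0): −0.10·log₂0.10 = 0.3322
  cell (1,1): −0.23·log₂0.23 = 0.4877
  cell (1,2): −0.12·log₂0.12 = 0.3671
  cell (2,0): −0.05·log₂0.05 = 0.2161
  cell (2,1): −0.03·log₂0.03 = 0.1518
  cell (2,2): −0.47·log₂0.47 = 0.5120
Sum = 2.067 bits.

2.067 bits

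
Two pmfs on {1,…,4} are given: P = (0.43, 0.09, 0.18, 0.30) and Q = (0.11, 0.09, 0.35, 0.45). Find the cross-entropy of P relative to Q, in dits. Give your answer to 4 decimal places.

H(P,Q) = −Σ p·log₁₀ q.
  −0.43·log₁₀(0.11) = 0.41220
  −0.09·log₁₀(0.09) = 0.09412
  −0.18·log₁₀(0.35) = 0.08207
  −0.30·log₁₀(0.45) = 0.10404
H(P,Q) = 0.6924 dits.

0.6924 dits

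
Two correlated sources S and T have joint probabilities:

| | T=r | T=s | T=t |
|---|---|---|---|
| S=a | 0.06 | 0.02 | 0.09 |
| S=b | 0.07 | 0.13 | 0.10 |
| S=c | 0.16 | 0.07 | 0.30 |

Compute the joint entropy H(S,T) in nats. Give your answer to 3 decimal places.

H(S,T) = −Σ p(x,y)·ln p(x,y) over all 9 cells.
  cell (a,r): −0.06·ln0.06 = 0.1688
  cell (a,s): −0.02·ln0.02 = 0.0782
  cell (a,t): −0.09·ln0.09 = 0.2167
  cell (b,r): −0.07·ln0.07 = 0.1861
  cell (b,s): −0.13·ln0.13 = 0.2652
  cell (b,t): −0.10·ln0.10 = 0.2303
  cell (c,r): −0.16·ln0.16 = 0.2932
  cell (c,s): −0.07·ln0.07 = 0.1861
  cell (c,t): −0.30·ln0.30 = 0.3612
Sum = 1.986 nats.

1.986 nats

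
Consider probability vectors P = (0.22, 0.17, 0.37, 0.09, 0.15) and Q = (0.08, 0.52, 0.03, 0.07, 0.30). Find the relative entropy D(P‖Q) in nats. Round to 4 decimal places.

D(P‖Q) = Σ p·ln(p/q).
  0.22·ln(0.22/0.08) = 0.22255
  0.17·ln(0.17/0.52) = -0.19007
  0.37·ln(0.37/0.03) = 0.92955
  0.09·ln(0.09/0.07) = 0.02262
  0.15·ln(0.15/0.30) = -0.10397
D(P‖Q) = 0.8807 nats.

0.8807 nats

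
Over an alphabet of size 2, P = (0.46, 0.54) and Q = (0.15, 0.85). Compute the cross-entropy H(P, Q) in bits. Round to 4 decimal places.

1.3856 bits

H(P,Q) = −Σ p·log₂ q.
  −0.46·log₂(0.15) = 1.25900
  −0.54·log₂(0.85) = 0.12661
H(P,Q) = 1.3856 bits.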